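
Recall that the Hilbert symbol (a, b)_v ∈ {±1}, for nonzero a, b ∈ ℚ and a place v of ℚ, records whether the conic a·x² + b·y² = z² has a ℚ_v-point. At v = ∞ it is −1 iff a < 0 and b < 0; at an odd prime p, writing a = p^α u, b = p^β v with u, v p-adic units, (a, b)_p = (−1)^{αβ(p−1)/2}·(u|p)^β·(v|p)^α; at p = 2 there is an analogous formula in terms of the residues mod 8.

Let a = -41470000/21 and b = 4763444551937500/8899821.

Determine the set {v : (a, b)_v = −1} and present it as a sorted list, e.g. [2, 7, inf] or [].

[7, 11]

(a, b) ≡ (-87087, 6699) mod (ℚ^×)²; places V = {2, 3, 5, 7, 11, 13, 29, 31, 41, ∞}.
(a,b)_7: α=-1, u≡3; β=-3, v≡6 (mod 7); (3|7)=-1, (6|7)=-1; sign (−1)^1·-1^-3·-1^-1 = -1.
(a,b)_41: α=0, u≡7; β=2, v≡4 (mod 41); (7|41)=-1, (4|41)=+1; sign (−1)^0·-1^2·+1^0 = +1.
(a,b)_13: α=1, u≡12; β=2, v≡4 (mod 13); (12|13)=+1, (4|13)=+1; sign (−1)^0·+1^2·+1^1 = +1.
(a,b)_5: α=4, u≡3; β=6, v≡4 (mod 5); (3|5)=-1, (4|5)=+1; sign (−1)^0·-1^6·+1^4 = +1.
(a,b)_29: α=1, u≡23; β=3, v≡25 (mod 29); (23|29)=+1, (25|29)=+1; sign (−1)^0·+1^3·+1^1 = +1.
(a,b)_31: α=0, u≡6; β=-2, v≡3 (mod 31); (6|31)=-1, (3|31)=-1; sign (−1)^0·-1^-2·-1^0 = +1.
(a,b)_2: α=4, β=2; u≡1, v≡3 (mod 8); ε(u)ε(v)=0·1, αω(v)=4·1, βω(u)=2·0; sum ≡ 0  ⇒  +1.
(a,b)_∞: sgn(-87087)=−, sgn(6699)=+, so +1.
(a,b)_11: α=1, u≡3; β=1, v≡3 (mod 11); (3|11)=+1, (3|11)=+1; sign (−1)^1·+1^1·+1^1 = -1.
(a,b)_3: α=-1, u≡2; β=-3, v≡1 (mod 3); (2|3)=-1, (1|3)=+1; sign (−1)^1·-1^-3·+1^-1 = +1.
Ram(-87087, 6699) = {7, 11}; no ℚ_7-point on the conic.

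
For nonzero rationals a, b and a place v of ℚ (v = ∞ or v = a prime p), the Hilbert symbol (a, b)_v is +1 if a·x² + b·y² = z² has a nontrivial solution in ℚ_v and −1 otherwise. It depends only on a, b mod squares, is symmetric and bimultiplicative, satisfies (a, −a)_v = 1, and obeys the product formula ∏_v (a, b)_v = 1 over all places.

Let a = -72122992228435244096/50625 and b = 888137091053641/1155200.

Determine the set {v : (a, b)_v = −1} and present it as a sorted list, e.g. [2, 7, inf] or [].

[11, 13]

Mod squares: a ≡ -1001, b ≡ 2. Check v ∈ {∞, 2, 3, 5, 7, 11, 13, 17, 19, 23, 41}.
v=17: a=17^2·(≡8), b=17^2·(≡8) mod 17; (8|17)=+1, (8|17)=+1; (−1)^{2·2·8}·(+1)^2·(+1)^2 = +1.
v=41: a=41^2·(≡28), b=41^2·(≡16) mod 41; (28|41)=-1, (16|41)=+1; (−1)^{2·2·20}·(-1)^2·(+1)^2 = +1.
v=3: a=3^-4·(≡1), b=3^0·(≡2) mod 3; (1|3)=+1, (2|3)=-1; (−1)^{-4·0·1}·(+1)^0·(-1)^-4 = +1.
v=19: a=19^0·(≡5), b=19^-2·(≡2) mod 19; (5|19)=+1, (2|19)=-1; (−1)^{0·-2·9}·(+1)^-2·(-1)^0 = +1.
v=11: a=11^1·(≡2), b=11^2·(≡7) mod 11; (2|11)=-1, (7|11)=-1; (−1)^{1·2·5}·(-1)^2·(-1)^1 = -1.
v=7: a=7^3·(≡2), b=7^0·(≡4) mod 7; (2|7)=+1, (4|7)=+1; (−1)^{3·0·3}·(+1)^0·(+1)^3 = +1.
v=23: a=23^4·(≡21), b=23^2·(≡1) mod 23; (21|23)=-1, (1|23)=+1; (−1)^{4·2·11}·(-1)^2·(+1)^4 = +1.
v=2: v_2(a)=6, v_2(b)=-7; units ≡ 7, 1 (mod 8); ε·ε+αω+βω = 1·0+6·0+-7·0 ≡ 0  ⇒  (a,b)_2 = +1.
v=5: a=5^-4·(≡4), b=5^-2·(≡2) mod 5; (4|5)=+1, (2|5)=-1; (−1)^{-4·-2·2}·(+1)^-2·(-1)^-4 = +1.
v=∞: -1001 < 0 and 2 > 0  ⇒  (a,b)_∞ = +1.
v=13: a=13^3·(≡10), b=13^4·(≡6) mod 13; (10|13)=+1, (6|13)=-1; (−1)^{3·4·6}·(+1)^4·(-1)^3 = -1.
(-1001, 2 / ℚ) ramifies at {11, 13}: a division algebra.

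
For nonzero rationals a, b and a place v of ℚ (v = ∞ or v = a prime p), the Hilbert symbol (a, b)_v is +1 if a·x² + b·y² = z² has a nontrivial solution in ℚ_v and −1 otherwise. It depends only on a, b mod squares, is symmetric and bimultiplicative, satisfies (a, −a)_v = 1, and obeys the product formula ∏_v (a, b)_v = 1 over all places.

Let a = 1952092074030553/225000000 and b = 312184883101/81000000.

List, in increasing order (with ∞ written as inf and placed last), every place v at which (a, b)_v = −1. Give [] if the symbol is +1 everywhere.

[7, 29]

(a, b) ≡ (172753, 4669) mod (ℚ^×)²; places V = {2, 3, 5, 7, 13, 17, 23, 29, 37, ∞}.
(a,b)_23: α=1, u≡16; β=1, v≡15 (mod 23); (16|23)=+1, (15|23)=-1; sign (−1)^1·+1^1·-1^1 = +1.
(a,b)_29: α=1, u≡26; β=1, v≡28 (mod 29); (26|29)=-1, (28|29)=+1; sign (−1)^0·-1^1·+1^1 = -1.
(a,b)_13: α=4, u≡1; β=2, v≡8 (mod 13); (1|13)=+1, (8|13)=-1; sign (−1)^0·+1^2·-1^4 = +1.
(a,b)_5: α=-8, u≡3; β=-6, v≡4 (mod 5); (3|5)=-1, (4|5)=+1; sign (−1)^0·-1^-6·+1^-8 = +1.
(a,b)_7: α=1, u≡4; β=1, v≡4 (mod 7); (4|7)=+1, (4|7)=+1; sign (−1)^1·+1^1·+1^1 = -1.
(a,b)_2: α=-6, β=-6; u≡1, v≡5 (mod 8); ε(u)ε(v)=0·0, αω(v)=-6·1, βω(u)=-6·0; sum ≡ 0  ⇒  +1.
(a,b)_3: α=-2, u≡1; β=-4, v≡1 (mod 3); (1|3)=+1, (1|3)=+1; sign (−1)^0·+1^-4·+1^-2 = +1.
(a,b)_37: α=3, u≡12; β=2, v≡1 (mod 37); (12|37)=+1, (1|37)=+1; sign (−1)^0·+1^2·+1^3 = +1.
(a,b)_17: α=2, u≡4; β=2, v≡7 (mod 17); (4|17)=+1, (7|17)=-1; sign (−1)^0·+1^2·-1^2 = +1.
(a,b)_∞: sgn(172753)=+, sgn(4669)=+, so +1.
Ram(172753, 4669) = {7, 29}; no ℚ_7-point on the conic.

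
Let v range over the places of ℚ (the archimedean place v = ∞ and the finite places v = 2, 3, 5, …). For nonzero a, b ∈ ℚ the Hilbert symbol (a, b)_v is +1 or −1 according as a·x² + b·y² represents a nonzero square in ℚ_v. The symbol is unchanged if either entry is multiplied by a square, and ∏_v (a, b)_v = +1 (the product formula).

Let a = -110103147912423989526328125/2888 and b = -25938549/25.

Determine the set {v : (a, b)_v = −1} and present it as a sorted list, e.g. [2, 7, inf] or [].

(a, b) ≡ (-170170, -35581) mod (ℚ^×)²; places V = {2, 3, 5, 7, 11, 13, 17, 19, 23, 29, 37, ∞}.
(a,b)_23: α=4, u≡14; β=1, v≡21 (mod 23); (14|23)=-1, (21|23)=-1; sign (−1)^0·-1^1·-1^4 = -1.
(a,b)_17: α=1, u≡5; β=1, v≡9 (mod 17); (5|17)=-1, (9|17)=+1; sign (−1)^0·-1^1·+1^1 = -1.
(a,b)_11: α=1, u≡6; β=0, v≡4 (mod 11); (6|11)=-1, (4|11)=+1; sign (−1)^0·-1^0·+1^1 = +1.
(a,b)_2: α=-3, β=0; u≡3, v≡3 (mod 8); ε(u)ε(v)=1·1, αω(v)=-3·1, βω(u)=0·1; sum ≡ 0  ⇒  +1.
(a,b)_5: α=7, u≡1; β=-2, v≡1 (mod 5); (1|5)=+1, (1|5)=+1; sign (−1)^0·+1^-2·+1^7 = +1.
(a,b)_19: α=-2, u≡13; β=0, v≡7 (mod 19); (13|19)=-1, (7|19)=+1; sign (−1)^0·-1^0·+1^-2 = +1.
(a,b)_3: α=2, u≡2; β=6, v≡2 (mod 3); (2|3)=-1, (2|3)=-1; sign (−1)^0·-1^6·-1^2 = +1.
(a,b)_∞: sgn(-170170)=−, sgn(-35581)=−, so -1.
(a,b)_13: α=5, u≡4; β=1, v≡7 (mod 13); (4|13)=+1, (7|13)=-1; sign (−1)^0·+1^1·-1^5 = -1.
(a,b)_7: α=1, u≡2; β=1, v≡5 (mod 7); (2|7)=+1, (5|7)=-1; sign (−1)^1·+1^1·-1^1 = +1.
(a,b)_37: α=2, u≡10; β=0, v≡15 (mod 37); (10|37)=+1, (15|37)=-1; sign (−1)^0·+1^0·-1^2 = +1.
(a,b)_29: α=2, u≡15; β=0, v≡27 (mod 29); (15|29)=-1, (27|29)=-1; sign (−1)^0·-1^0·-1^2 = +1.
(-170170, -35581 / ℚ) ramifies at {13, 17, 23, ∞}: a division algebra.

[13, 17, 23, inf]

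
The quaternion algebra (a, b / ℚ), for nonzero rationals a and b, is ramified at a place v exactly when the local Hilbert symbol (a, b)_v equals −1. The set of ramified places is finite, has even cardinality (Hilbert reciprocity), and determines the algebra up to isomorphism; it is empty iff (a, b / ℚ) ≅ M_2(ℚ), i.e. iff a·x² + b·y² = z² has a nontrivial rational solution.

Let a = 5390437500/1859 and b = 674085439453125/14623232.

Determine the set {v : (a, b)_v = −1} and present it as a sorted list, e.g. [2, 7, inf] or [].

Mod squares: a ≡ 77, b ≡ 42. Check v ∈ {∞, 2, 3, 5, 7, 11, 13, 37}.
v=2: v_2(a)=2, v_2(b)=-9; units ≡ 5, 5 (mod 8); ε·ε+αω+βω = 0·0+2·1+-9·1 ≡ 1  ⇒  (a,b)_2 = -1.
v=3: a=3^2·(≡2), b=3^1·(≡2) mod 3; (2|3)=-1, (2|3)=-1; (−1)^{2·1·1}·(-1)^1·(-1)^2 = -1.
v=5: a=5^6·(≡2), b=5^10·(≡2) mod 5; (2|5)=-1, (2|5)=-1; (−1)^{6·10·2}·(-1)^10·(-1)^6 = +1.
v=11: a=11^-1·(≡2), b=11^0·(≡5) mod 11; (2|11)=-1, (5|11)=+1; (−1)^{-1·0·5}·(-1)^0·(+1)^-1 = +1.
v=∞: 77 > 0 and 42 > 0  ⇒  (a,b)_∞ = +1.
v=13: a=13^-2·(≡10), b=13^-4·(≡10) mod 13; (10|13)=+1, (10|13)=+1; (−1)^{-2·-4·6}·(+1)^-4·(+1)^-2 = +1.
v=37: a=37^2·(≡12), b=37^2·(≡8) mod 37; (12|37)=+1, (8|37)=-1; (−1)^{2·2·18}·(+1)^2·(-1)^2 = +1.
v=7: a=7^1·(≡1), b=7^5·(≡3) mod 7; (1|7)=+1, (3|7)=-1; (−1)^{1·5·3}·(+1)^5·(-1)^1 = +1.
|Ram(77, 42)| = 2, even; anisotropic at {2, 3}.

[2, 3]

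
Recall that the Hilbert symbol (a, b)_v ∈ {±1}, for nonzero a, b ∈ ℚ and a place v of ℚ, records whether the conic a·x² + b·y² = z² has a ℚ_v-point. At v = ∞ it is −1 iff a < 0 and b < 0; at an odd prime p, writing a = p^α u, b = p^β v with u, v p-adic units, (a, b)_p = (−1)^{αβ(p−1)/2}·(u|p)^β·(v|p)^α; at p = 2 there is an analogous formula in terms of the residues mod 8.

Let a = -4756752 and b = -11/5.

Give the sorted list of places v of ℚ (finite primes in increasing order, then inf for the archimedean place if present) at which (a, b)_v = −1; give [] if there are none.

[3, 5, 11, inf]

(a, b) ≡ (-273, -55) mod (ℚ^×)²; places V = {2, 3, 5, 7, 11, 13, ∞}.
(a,b)_13: α=1, u≡7; β=0, v≡3 (mod 13); (7|13)=-1, (3|13)=+1; sign (−1)^0·-1^0·+1^1 = +1.
(a,b)_2: α=4, β=0; u≡7, v≡1 (mod 8); ε(u)ε(v)=1·0, αω(v)=4·0, βω(u)=0·0; sum ≡ 0  ⇒  +1.
(a,b)_11: α=2, u≡2; β=1, v≡2 (mod 11); (2|11)=-1, (2|11)=-1; sign (−1)^0·-1^1·-1^2 = -1.
(a,b)_7: α=1, u≡3; β=0, v≡2 (mod 7); (3|7)=-1, (2|7)=+1; sign (−1)^0·-1^0·+1^1 = +1.
(a,b)_3: α=3, u≡2; β=0, v≡2 (mod 3); (2|3)=-1, (2|3)=-1; sign (−1)^0·-1^0·-1^3 = -1.
(a,b)_5: α=0, u≡3; β=-1, v≡4 (mod 5); (3|5)=-1, (4|5)=+1; sign (−1)^0·-1^-1·+1^0 = -1.
(a,b)_∞: sgn(-273)=−, sgn(-55)=−, so -1.
|Ram(-273, -55)| = 4, even; anisotropic at {3, 5, 11, ∞}.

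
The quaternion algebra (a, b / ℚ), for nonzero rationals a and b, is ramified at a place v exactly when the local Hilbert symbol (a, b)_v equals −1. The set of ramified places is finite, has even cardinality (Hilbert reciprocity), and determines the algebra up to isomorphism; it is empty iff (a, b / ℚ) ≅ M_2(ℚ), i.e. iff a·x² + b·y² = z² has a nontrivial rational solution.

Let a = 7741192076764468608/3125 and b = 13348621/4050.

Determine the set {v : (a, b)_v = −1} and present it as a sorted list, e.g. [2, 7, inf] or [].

[2, 3, 5, 17, 19, 23]

Mod squares: a ≡ 1677390, b ≡ 92378. Check v ∈ {∞, 2, 3, 5, 11, 13, 17, 19, 23}.
v=19: a=19^2·(≡12), b=19^1·(≡5) mod 19; (12|19)=-1, (5|19)=+1; (−1)^{2·1·9}·(-1)^1·(+1)^2 = -1.
v=3: a=3^1·(≡2), b=3^-4·(≡2) mod 3; (2|3)=-1, (2|3)=-1; (−1)^{1·-4·1}·(-1)^-4·(-1)^1 = -1.
v=23: a=23^1·(≡7), b=23^0·(≡21) mod 23; (7|23)=-1, (21|23)=-1; (−1)^{1·0·11}·(-1)^0·(-1)^1 = -1.
v=2: v_2(a)=7, v_2(b)=-1; units ≡ 7, 5 (mod 8); ε·ε+αω+βω = 1·0+7·1+-1·0 ≡ 1  ⇒  (a,b)_2 = -1.
v=5: a=5^-5·(≡3), b=5^-2·(≡3) mod 5; (3|5)=-1, (3|5)=-1; (−1)^{-5·-2·2}·(-1)^-2·(-1)^-5 = -1.
v=11: a=11^3·(≡8), b=11^1·(≡1) mod 11; (8|11)=-1, (1|11)=+1; (−1)^{3·1·5}·(-1)^1·(+1)^3 = +1.
v=∞: 1677390 > 0 and 92378 > 0  ⇒  (a,b)_∞ = +1.
v=17: a=17^3·(≡2), b=17^3·(≡12) mod 17; (2|17)=+1, (12|17)=-1; (−1)^{3·3·8}·(+1)^3·(-1)^3 = -1.
v=13: a=13^5·(≡2), b=13^1·(≡11) mod 13; (2|13)=-1, (11|13)=-1; (−1)^{5·1·6}·(-1)^1·(-1)^5 = +1.
|Ram(1677390, 92378)| = 6, even; anisotropic at {2, 3, 5, 17, 19, 23}.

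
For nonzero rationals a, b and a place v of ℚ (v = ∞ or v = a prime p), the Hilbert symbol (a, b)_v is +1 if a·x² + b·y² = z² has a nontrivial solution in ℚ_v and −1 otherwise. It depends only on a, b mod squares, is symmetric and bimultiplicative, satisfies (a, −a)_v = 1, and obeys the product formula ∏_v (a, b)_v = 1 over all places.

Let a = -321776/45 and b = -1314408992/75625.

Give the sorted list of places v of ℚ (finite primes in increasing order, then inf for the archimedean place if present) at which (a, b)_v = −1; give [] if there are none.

[2, 5, 7, inf]

(a, b) ≡ (-595, -2) mod (ℚ^×)²; places V = {2, 3, 5, 7, 11, 13, 17, 29, ∞}.
(a,b)_∞: sgn(-595)=−, sgn(-2)=−, so -1.
(a,b)_2: α=4, β=5; u≡5, v≡7 (mod 8); ε(u)ε(v)=0·1, αω(v)=4·0, βω(u)=5·1; sum ≡ 1  ⇒  -1.
(a,b)_7: α=1, u≡5; β=0, v≡5 (mod 7); (5|7)=-1, (5|7)=-1; sign (−1)^0·-1^0·-1^1 = -1.
(a,b)_11: α=0, u≡7; β=-2, v≡3 (mod 11); (7|11)=-1, (3|11)=+1; sign (−1)^0·-1^-2·+1^0 = +1.
(a,b)_5: α=-1, u≡1; β=-4, v≡3 (mod 5); (1|5)=+1, (3|5)=-1; sign (−1)^0·+1^-4·-1^-1 = -1.
(a,b)_3: α=-2, u≡2; β=0, v≡1 (mod 3); (2|3)=-1, (1|3)=+1; sign (−1)^0·-1^0·+1^-2 = +1.
(a,b)_29: α=0, u≡15; β=2, v≡27 (mod 29); (15|29)=-1, (27|29)=-1; sign (−1)^0·-1^2·-1^0 = +1.
(a,b)_17: α=1, u≡4; β=2, v≡2 (mod 17); (4|17)=+1, (2|17)=+1; sign (−1)^0·+1^2·+1^1 = +1.
(a,b)_13: α=2, u≡12; β=2, v≡5 (mod 13); (12|13)=+1, (5|13)=-1; sign (−1)^0·+1^2·-1^2 = +1.
Ram(-595, -2) = {2, 5, 7, ∞}; no ℚ_2-point on the conic.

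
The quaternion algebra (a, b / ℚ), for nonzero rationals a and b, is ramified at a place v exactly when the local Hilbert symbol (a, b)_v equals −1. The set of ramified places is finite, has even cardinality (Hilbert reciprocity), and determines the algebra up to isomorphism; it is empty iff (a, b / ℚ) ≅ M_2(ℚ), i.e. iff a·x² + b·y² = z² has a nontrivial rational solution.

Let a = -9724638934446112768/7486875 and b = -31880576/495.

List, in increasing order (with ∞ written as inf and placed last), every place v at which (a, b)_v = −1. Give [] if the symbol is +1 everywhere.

[5, 13, 23, inf]

Mod squares: a ≡ -6578, b ≡ -559130. Check v ∈ {∞, 2, 3, 5, 7, 11, 13, 17, 23}.
v=17: a=17^2·(≡4), b=17^1·(≡5) mod 17; (4|17)=+1, (5|17)=-1; (−1)^{2·1·8}·(+1)^1·(-1)^2 = +1.
v=∞: -6578 < 0 and -559130 < 0  ⇒  (a,b)_∞ = -1.
v=7: a=7^4·(≡1), b=7^2·(≡1) mod 7; (1|7)=+1, (1|7)=+1; (−1)^{4·2·3}·(+1)^2·(+1)^4 = +1.
v=5: a=5^-4·(≡3), b=5^-1·(≡1) mod 5; (3|5)=-1, (1|5)=+1; (−1)^{-4·-1·2}·(-1)^-1·(+1)^-4 = -1.
v=2: v_2(a)=19, v_2(b)=7; units ≡ 7, 3 (mod 8); ε·ε+αω+βω = 1·1+19·1+7·0 ≡ 0  ⇒  (a,b)_2 = +1.
v=11: a=11^-3·(≡2), b=11^-1·(≡9) mod 11; (2|11)=-1, (9|11)=+1; (−1)^{-3·-1·5}·(-1)^-1·(+1)^-3 = +1.
v=13: a=13^3·(≡4), b=13^1·(≡7) mod 13; (4|13)=+1, (7|13)=-1; (−1)^{3·1·6}·(+1)^1·(-1)^3 = -1.
v=23: a=23^3·(≡16), b=23^1·(≡12) mod 23; (16|23)=+1, (12|23)=+1; (−1)^{3·1·11}·(+1)^1·(+1)^3 = -1.
v=3: a=3^-2·(≡1), b=3^-2·(≡1) mod 3; (1|3)=+1, (1|3)=+1; (−1)^{-2·-2·1}·(+1)^-2·(+1)^-2 = +1.
(-6578, -559130 / ℚ) ramifies at {5, 13, 23, ∞}: a division algebra.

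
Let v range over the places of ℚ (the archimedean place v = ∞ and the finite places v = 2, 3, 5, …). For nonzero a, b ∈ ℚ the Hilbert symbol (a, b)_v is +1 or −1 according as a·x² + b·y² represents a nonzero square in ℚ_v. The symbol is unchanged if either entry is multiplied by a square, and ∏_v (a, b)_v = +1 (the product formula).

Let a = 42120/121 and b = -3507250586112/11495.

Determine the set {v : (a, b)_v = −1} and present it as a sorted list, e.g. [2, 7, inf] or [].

Mod squares: a ≡ 130, b ≡ -62510. Check v ∈ {∞, 2, 3, 5, 7, 11, 13, 19, 47}.
v=13: a=13^1·(≡4), b=13^4·(≡2) mod 13; (4|13)=+1, (2|13)=-1; (−1)^{1·4·6}·(+1)^4·(-1)^1 = -1.
v=2: v_2(a)=3, v_2(b)=9; units ≡ 1, 1 (mod 8); ε·ε+αω+βω = 0·0+3·0+9·0 ≡ 0  ⇒  (a,b)_2 = +1.
v=19: a=19^0·(≡5), b=19^-1·(≡1) mod 19; (5|19)=+1, (1|19)=+1; (−1)^{0·-1·9}·(+1)^-1·(+1)^0 = +1.
v=11: a=11^-2·(≡1), b=11^-2·(≡5) mod 11; (1|11)=+1, (5|11)=+1; (−1)^{-2·-2·5}·(+1)^-2·(+1)^-2 = +1.
v=∞: 130 > 0 and -62510 < 0  ⇒  (a,b)_∞ = +1.
v=47: a=47^0·(≡9), b=47^1·(≡19) mod 47; (9|47)=+1, (19|47)=-1; (−1)^{0·1·23}·(+1)^1·(-1)^0 = +1.
v=3: a=3^4·(≡1), b=3^6·(≡1) mod 3; (1|3)=+1, (1|3)=+1; (−1)^{4·6·1}·(+1)^6·(+1)^4 = +1.
v=7: a=7^0·(≡4), b=7^1·(≡2) mod 7; (4|7)=+1, (2|7)=+1; (−1)^{0·1·3}·(+1)^1·(+1)^0 = +1.
v=5: a=5^1·(≡4), b=5^-1·(≡2) mod 5; (4|5)=+1, (2|5)=-1; (−1)^{1·-1·2}·(+1)^-1·(-1)^1 = -1.
(130, -62510 / ℚ) ramifies at {5, 13}: a division algebra.

[5, 13]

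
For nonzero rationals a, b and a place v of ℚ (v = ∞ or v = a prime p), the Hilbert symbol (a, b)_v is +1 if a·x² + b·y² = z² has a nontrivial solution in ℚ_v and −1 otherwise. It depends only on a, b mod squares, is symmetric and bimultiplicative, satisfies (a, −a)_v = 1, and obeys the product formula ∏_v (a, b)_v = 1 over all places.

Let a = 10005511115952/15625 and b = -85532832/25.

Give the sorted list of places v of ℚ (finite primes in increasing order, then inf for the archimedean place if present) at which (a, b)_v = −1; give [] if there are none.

(a, b) ≡ (627, -12122) mod (ℚ^×)²; places V = {2, 3, 5, 7, 11, 19, 29, ∞}.
(a,b)_11: α=5, u≡7; β=1, v≡4 (mod 11); (7|11)=-1, (4|11)=+1; sign (−1)^1·-1^1·+1^5 = +1.
(a,b)_7: α=0, u≡2; β=2, v≡2 (mod 7); (2|7)=+1, (2|7)=+1; sign (−1)^0·+1^2·+1^0 = +1.
(a,b)_3: α=5, u≡2; β=2, v≡1 (mod 3); (2|3)=-1, (1|3)=+1; sign (−1)^0·-1^2·+1^5 = +1.
(a,b)_19: α=1, u≡3; β=1, v≡3 (mod 19); (3|19)=-1, (3|19)=-1; sign (−1)^1·-1^1·-1^1 = -1.
(a,b)_29: α=2, u≡8; β=1, v≡27 (mod 29); (8|29)=-1, (27|29)=-1; sign (−1)^0·-1^1·-1^2 = -1.
(a,b)_2: α=4, β=5; u≡3, v≡3 (mod 8); ε(u)ε(v)=1·1, αω(v)=4·1, βω(u)=5·1; sum ≡ 0  ⇒  +1.
(a,b)_∞: sgn(627)=+, sgn(-12122)=−, so +1.
(a,b)_5: α=-6, u≡2; β=-2, v≡3 (mod 5); (2|5)=-1, (3|5)=-1; sign (−1)^0·-1^-2·-1^-6 = +1.
Ram(627, -12122) = {19, 29}; no ℚ_19-point on the conic.

[19, 29]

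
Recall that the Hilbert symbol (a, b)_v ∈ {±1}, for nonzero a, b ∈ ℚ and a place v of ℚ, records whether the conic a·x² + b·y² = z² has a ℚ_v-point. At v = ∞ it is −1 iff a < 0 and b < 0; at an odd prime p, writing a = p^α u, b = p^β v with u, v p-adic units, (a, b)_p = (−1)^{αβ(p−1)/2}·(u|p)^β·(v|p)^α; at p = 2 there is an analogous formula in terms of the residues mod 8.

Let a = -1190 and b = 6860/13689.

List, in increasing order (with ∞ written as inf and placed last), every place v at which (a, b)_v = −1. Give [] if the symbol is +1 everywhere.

[2, 7]

(a, b) ≡ (-1190, 35) mod (ℚ^×)²; places V = {2, 3, 5, 7, 13, 17, ∞}.
(a,b)_3: α=0, u≡1; β=-4, v≡2 (mod 3); (1|3)=+1, (2|3)=-1; sign (−1)^0·+1^-4·-1^0 = +1.
(a,b)_2: α=1, β=2; u≡5, v≡3 (mod 8); ε(u)ε(v)=0·1, αω(v)=1·1, βω(u)=2·1; sum ≡ 1  ⇒  -1.
(a,b)_7: α=1, u≡5; β=3, v≡5 (mod 7); (5|7)=-1, (5|7)=-1; sign (−1)^1·-1^3·-1^1 = -1.
(a,b)_17: α=1, u≡15; β=0, v≡15 (mod 17); (15|17)=+1, (15|17)=+1; sign (−1)^0·+1^0·+1^1 = +1.
(a,b)_∞: sgn(-1190)=−, sgn(35)=+, so +1.
(a,b)_5: α=1, u≡2; β=1, v≡3 (mod 5); (2|5)=-1, (3|5)=-1; sign (−1)^0·-1^1·-1^1 = +1.
(a,b)_13: α=0, u≡6; β=-2, v≡3 (mod 13); (6|13)=-1, (3|13)=+1; sign (−1)^0·-1^-2·+1^0 = +1.
|Ram(-1190, 35)| = 2, even; anisotropic at {2, 7}.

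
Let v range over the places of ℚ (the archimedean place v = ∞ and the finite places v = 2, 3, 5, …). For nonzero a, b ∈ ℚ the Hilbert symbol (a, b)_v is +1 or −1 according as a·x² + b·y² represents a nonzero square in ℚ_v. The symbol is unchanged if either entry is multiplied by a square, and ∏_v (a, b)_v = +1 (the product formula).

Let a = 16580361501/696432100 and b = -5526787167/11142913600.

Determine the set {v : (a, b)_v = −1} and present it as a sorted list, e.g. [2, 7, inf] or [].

(a, b) ≡ (13981, -41943) mod (ℚ^×)²; places V = {2, 3, 5, 7, 11, 13, 29, 31, 41, ∞}.
(a,b)_2: α=-2, β=-6; u≡5, v≡1 (mod 8); ε(u)ε(v)=0·0, αω(v)=-2·0, βω(u)=-6·1; sum ≡ 0  ⇒  +1.
(a,b)_5: α=-2, u≡4; β=-2, v≡2 (mod 5); (4|5)=+1, (2|5)=-1; sign (−1)^0·+1^-2·-1^-2 = +1.
(a,b)_13: α=-2, u≡7; β=-2, v≡5 (mod 13); (7|13)=-1, (5|13)=-1; sign (−1)^0·-1^-2·-1^-2 = +1.
(a,b)_41: α=1, u≡24; β=1, v≡20 (mod 41); (24|41)=-1, (20|41)=+1; sign (−1)^0·-1^1·+1^1 = -1.
(a,b)_31: α=1, u≡29; β=1, v≡22 (mod 31); (29|31)=-1, (22|31)=-1; sign (−1)^1·-1^1·-1^1 = -1.
(a,b)_∞: sgn(13981)=+, sgn(-41943)=−, so +1.
(a,b)_3: α=4, u≡1; β=3, v≡2 (mod 3); (1|3)=+1, (2|3)=-1; sign (−1)^0·+1^3·-1^4 = +1.
(a,b)_7: α=-2, u≡2; β=-2, v≡2 (mod 7); (2|7)=+1, (2|7)=+1; sign (−1)^0·+1^-2·+1^-2 = +1.
(a,b)_29: α=-2, u≡26; β=-2, v≡20 (mod 29); (26|29)=-1, (20|29)=+1; sign (−1)^0·-1^-2·+1^-2 = +1.
(a,b)_11: α=5, u≡2; β=5, v≡5 (mod 11); (2|11)=-1, (5|11)=+1; sign (−1)^1·-1^5·+1^5 = +1.
|Ram(13981, -41943)| = 2, even; anisotropic at {31, 41}.

[31, 41]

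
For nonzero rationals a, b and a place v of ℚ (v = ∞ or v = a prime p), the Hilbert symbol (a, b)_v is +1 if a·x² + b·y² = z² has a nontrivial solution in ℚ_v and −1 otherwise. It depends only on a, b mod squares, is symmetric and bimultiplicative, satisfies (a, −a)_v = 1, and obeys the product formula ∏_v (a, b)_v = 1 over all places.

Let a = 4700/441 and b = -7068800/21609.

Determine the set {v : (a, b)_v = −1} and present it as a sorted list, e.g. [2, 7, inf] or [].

[2, 47]

(a, b) ≡ (47, -2) mod (ℚ^×)²; places V = {2, 3, 5, 7, 47, ∞}.
(a,b)_5: α=2, u≡3; β=2, v≡2 (mod 5); (3|5)=-1, (2|5)=-1; sign (−1)^0·-1^2·-1^2 = +1.
(a,b)_∞: sgn(47)=+, sgn(-2)=−, so +1.
(a,b)_3: α=-2, u≡2; β=-2, v≡1 (mod 3); (2|3)=-1, (1|3)=+1; sign (−1)^0·-1^-2·+1^-2 = +1.
(a,b)_7: α=-2, u≡5; β=-4, v≡5 (mod 7); (5|7)=-1, (5|7)=-1; sign (−1)^0·-1^-4·-1^-2 = +1.
(a,b)_47: α=1, u≡16; β=2, v≡26 (mod 47); (16|47)=+1, (26|47)=-1; sign (−1)^0·+1^2·-1^1 = -1.
(a,b)_2: α=2, β=7; u≡7, v≡7 (mod 8); ε(u)ε(v)=1·1, αω(v)=2·0, βω(u)=7·0; sum ≡ 1  ⇒  -1.
|Ram(47, -2)| = 2, even; anisotropic at {2, 47}.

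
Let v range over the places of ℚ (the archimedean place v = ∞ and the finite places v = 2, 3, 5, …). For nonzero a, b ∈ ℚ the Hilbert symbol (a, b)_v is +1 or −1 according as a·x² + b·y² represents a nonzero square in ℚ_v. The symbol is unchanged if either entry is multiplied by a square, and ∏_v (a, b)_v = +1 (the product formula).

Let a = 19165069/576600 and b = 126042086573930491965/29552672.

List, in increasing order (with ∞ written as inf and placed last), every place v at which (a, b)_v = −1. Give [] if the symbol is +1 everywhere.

(a, b) ≡ (7854, 170170) mod (ℚ^×)²; places V = {2, 3, 5, 7, 11, 13, 17, 31, ∞}.
(a,b)_7: α=1, u≡2; β=3, v≡5 (mod 7); (2|7)=+1, (5|7)=-1; sign (−1)^1·+1^3·-1^1 = +1.
(a,b)_2: α=-3, β=-5; u≡7, v≡5 (mod 8); ε(u)ε(v)=1·0, αω(v)=-3·1, βω(u)=-5·0; sum ≡ 1  ⇒  -1.
(a,b)_13: α=0, u≡6; β=1, v≡1 (mod 13); (6|13)=-1, (1|13)=+1; sign (−1)^0·-1^1·+1^0 = -1.
(a,b)_17: α=1, u≡11; β=3, v≡7 (mod 17); (11|17)=-1, (7|17)=-1; sign (−1)^0·-1^3·-1^1 = +1.
(a,b)_5: α=-2, u≡1; β=1, v≡4 (mod 5); (1|5)=+1, (4|5)=+1; sign (−1)^0·+1^1·+1^-2 = +1.
(a,b)_31: α=-2, u≡17; β=-4, v≡17 (mod 31); (17|31)=-1, (17|31)=-1; sign (−1)^0·-1^-4·-1^-2 = +1.
(a,b)_∞: sgn(7854)=+, sgn(170170)=+, so +1.
(a,b)_11: α=5, u≡10; β=7, v≡5 (mod 11); (10|11)=-1, (5|11)=+1; sign (−1)^1·-1^7·+1^5 = +1.
(a,b)_3: α=-1, u≡2; β=10, v≡1 (mod 3); (2|3)=-1, (1|3)=+1; sign (−1)^0·-1^10·+1^-1 = +1.
Ram(7854, 170170) = {2, 13}; no ℚ_2-point on the conic.

[2, 13]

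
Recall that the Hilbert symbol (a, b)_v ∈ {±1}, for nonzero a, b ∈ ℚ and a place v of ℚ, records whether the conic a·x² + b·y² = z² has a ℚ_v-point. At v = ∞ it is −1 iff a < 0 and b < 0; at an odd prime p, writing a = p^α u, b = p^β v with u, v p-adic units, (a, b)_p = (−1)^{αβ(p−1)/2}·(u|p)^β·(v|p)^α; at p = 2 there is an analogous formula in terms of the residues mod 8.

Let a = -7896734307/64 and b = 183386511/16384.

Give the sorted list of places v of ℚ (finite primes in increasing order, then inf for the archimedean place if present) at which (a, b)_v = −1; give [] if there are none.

Mod squares: a ≡ -203, b ≡ 231. Check v ∈ {∞, 2, 3, 7, 11, 29}.
v=2: v_2(a)=-6, v_2(b)=-14; units ≡ 5, 7 (mod 8); ε·ε+αω+βω = 0·1+-6·0+-14·1 ≡ 0  ⇒  (a,b)_2 = +1.
v=∞: -203 < 0 and 231 > 0  ⇒  (a,b)_∞ = +1.
v=11: a=11^2·(≡2), b=11^3·(≡10) mod 11; (2|11)=-1, (10|11)=-1; (−1)^{2·3·5}·(-1)^3·(-1)^2 = -1.
v=29: a=29^1·(≡5), b=29^0·(≡6) mod 29; (5|29)=+1, (6|29)=+1; (−1)^{1·0·14}·(+1)^0·(+1)^1 = +1.
v=7: a=7^3·(≡3), b=7^1·(≡5) mod 7; (3|7)=-1, (5|7)=-1; (−1)^{3·1·3}·(-1)^1·(-1)^3 = -1.
v=3: a=3^8·(≡1), b=3^9·(≡2) mod 3; (1|3)=+1, (2|3)=-1; (−1)^{8·9·1}·(+1)^9·(-1)^8 = +1.
Ram(-203, 231) = {7, 11}; no ℚ_7-point on the conic.

[7, 11]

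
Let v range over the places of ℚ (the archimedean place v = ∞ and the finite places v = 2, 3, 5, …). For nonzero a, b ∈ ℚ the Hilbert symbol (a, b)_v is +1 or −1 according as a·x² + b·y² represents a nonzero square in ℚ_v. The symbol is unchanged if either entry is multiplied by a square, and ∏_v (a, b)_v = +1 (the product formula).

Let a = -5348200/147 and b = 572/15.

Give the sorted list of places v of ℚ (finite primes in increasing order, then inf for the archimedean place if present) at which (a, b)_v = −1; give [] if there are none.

Mod squares: a ≡ -1326, b ≡ 2145. Check v ∈ {∞, 2, 3, 5, 7, 11, 13, 17}.
v=7: a=7^-2·(≡1), b=7^0·(≡5) mod 7; (1|7)=+1, (5|7)=-1; (−1)^{-2·0·3}·(+1)^0·(-1)^-2 = +1.
v=2: v_2(a)=3, v_2(b)=2; units ≡ 1, 1 (mod 8); ε·ε+αω+βω = 0·0+3·0+2·0 ≡ 0  ⇒  (a,b)_2 = +1.
v=11: a=11^2·(≡5), b=11^1·(≡2) mod 11; (5|11)=+1, (2|11)=-1; (−1)^{2·1·5}·(+1)^1·(-1)^2 = +1.
v=5: a=5^2·(≡1), b=5^-1·(≡4) mod 5; (1|5)=+1, (4|5)=+1; (−1)^{2·-1·2}·(+1)^-1·(+1)^2 = +1.
v=3: a=3^-1·(≡2), b=3^-1·(≡1) mod 3; (2|3)=-1, (1|3)=+1; (−1)^{-1·-1·1}·(-1)^-1·(+1)^-1 = +1.
v=17: a=17^1·(≡11), b=17^0·(≡3) mod 17; (11|17)=-1, (3|17)=-1; (−1)^{1·0·8}·(-1)^0·(-1)^1 = -1.
v=∞: -1326 < 0 and 2145 > 0  ⇒  (a,b)_∞ = +1.
v=13: a=13^1·(≡6), b=13^1·(≡9) mod 13; (6|13)=-1, (9|13)=+1; (−1)^{1·1·6}·(-1)^1·(+1)^1 = -1.
|Ram(-1326, 2145)| = 2, even; anisotropic at {13, 17}.

[13, 17]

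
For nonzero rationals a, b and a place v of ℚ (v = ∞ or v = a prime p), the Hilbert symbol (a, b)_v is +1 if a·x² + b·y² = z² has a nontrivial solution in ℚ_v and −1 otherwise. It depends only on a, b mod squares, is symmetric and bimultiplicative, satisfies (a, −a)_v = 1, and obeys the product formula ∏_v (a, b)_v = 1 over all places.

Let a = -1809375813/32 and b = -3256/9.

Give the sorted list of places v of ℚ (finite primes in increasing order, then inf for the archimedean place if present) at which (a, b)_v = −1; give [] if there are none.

(a, b) ≡ (-74, -814) mod (ℚ^×)²; places V = {2, 3, 7, 11, 37, ∞}.
(a,b)_2: α=-5, β=3; u≡3, v≡1 (mod 8); ε(u)ε(v)=1·0, αω(v)=-5·0, βω(u)=3·1; sum ≡ 1  ⇒  -1.
(a,b)_∞: sgn(-74)=−, sgn(-814)=−, so -1.
(a,b)_3: α=6, u≡1; β=-2, v≡2 (mod 3); (1|3)=+1, (2|3)=-1; sign (−1)^0·+1^-2·-1^6 = +1.
(a,b)_7: α=2, u≡5; β=0, v≡3 (mod 7); (5|7)=-1, (3|7)=-1; sign (−1)^0·-1^0·-1^2 = +1.
(a,b)_37: α=3, u≡18; β=1, v≡19 (mod 37); (18|37)=-1, (19|37)=-1; sign (−1)^0·-1^1·-1^3 = +1.
(a,b)_11: α=0, u≡3; β=1, v≡5 (mod 11); (3|11)=+1, (5|11)=+1; sign (−1)^0·+1^1·+1^0 = +1.
(-74, -814 / ℚ) ramifies at {2, ∞}: a division algebra.

[2, inf]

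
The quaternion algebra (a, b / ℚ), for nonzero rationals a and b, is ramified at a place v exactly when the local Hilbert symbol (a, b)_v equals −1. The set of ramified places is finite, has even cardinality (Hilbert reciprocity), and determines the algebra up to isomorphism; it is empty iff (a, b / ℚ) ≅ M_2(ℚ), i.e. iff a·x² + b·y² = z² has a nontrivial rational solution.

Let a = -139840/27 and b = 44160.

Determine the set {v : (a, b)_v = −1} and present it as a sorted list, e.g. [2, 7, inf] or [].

[2, 3, 5, 23]

Mod squares: a ≡ -6555, b ≡ 690. Check v ∈ {∞, 2, 3, 5, 19, 23}.
v=2: v_2(a)=6, v_2(b)=7; units ≡ 5, 1 (mod 8); ε·ε+αω+βω = 0·0+6·0+7·1 ≡ 1  ⇒  (a,b)_2 = -1.
v=19: a=19^1·(≡11), b=19^0·(≡4) mod 19; (11|19)=+1, (4|19)=+1; (−1)^{1·0·9}·(+1)^0·(+1)^1 = +1.
v=∞: -6555 < 0 and 690 > 0  ⇒  (a,b)_∞ = +1.
v=5: a=5^1·(≡1), b=5^1·(≡2) mod 5; (1|5)=+1, (2|5)=-1; (−1)^{1·1·2}·(+1)^1·(-1)^1 = -1.
v=3: a=3^-3·(≡2), b=3^1·(≡2) mod 3; (2|3)=-1, (2|3)=-1; (−1)^{-3·1·1}·(-1)^1·(-1)^-3 = -1.
v=23: a=23^1·(≡21), b=23^1·(≡11) mod 23; (21|23)=-1, (11|23)=-1; (−1)^{1·1·11}·(-1)^1·(-1)^1 = -1.
Ram(-6555, 690) = {2, 3, 5, 23}; no ℚ_2-point on the conic.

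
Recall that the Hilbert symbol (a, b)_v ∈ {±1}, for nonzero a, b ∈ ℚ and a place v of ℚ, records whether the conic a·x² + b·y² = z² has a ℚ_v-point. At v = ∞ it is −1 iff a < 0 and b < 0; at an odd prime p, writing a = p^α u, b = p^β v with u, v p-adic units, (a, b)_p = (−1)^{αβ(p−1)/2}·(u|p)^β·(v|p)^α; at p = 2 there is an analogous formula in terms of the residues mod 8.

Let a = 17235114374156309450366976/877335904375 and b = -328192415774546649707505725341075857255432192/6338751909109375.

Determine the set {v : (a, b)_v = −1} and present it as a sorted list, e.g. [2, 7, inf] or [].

[11, 13]

Mod squares: a ≡ 76918960118, b ≡ -234479. Check v ∈ {∞, 2, 3, 5, 7, 11, 13, 17, 19, 31, 37, 41, 43}.
v=19: a=19^1·(≡13), b=19^3·(≡5) mod 19; (13|19)=-1, (5|19)=+1; (−1)^{1·3·9}·(-1)^3·(+1)^1 = +1.
v=37: a=37^1·(≡13), b=37^2·(≡36) mod 37; (13|37)=-1, (36|37)=+1; (−1)^{1·2·18}·(-1)^2·(+1)^1 = +1.
v=11: a=11^1·(≡4), b=11^0·(≡7) mod 11; (4|11)=+1, (7|11)=-1; (−1)^{1·0·5}·(+1)^0·(-1)^1 = -1.
v=∞: 76918960118 > 0 and -234479 < 0  ⇒  (a,b)_∞ = +1.
v=3: a=3^6·(≡2), b=3^6·(≡1) mod 3; (2|3)=-1, (1|3)=+1; (−1)^{6·6·1}·(-1)^6·(+1)^6 = +1.
v=2: v_2(a)=13, v_2(b)=26; units ≡ 3, 1 (mod 8); ε·ε+αω+βω = 1·0+13·0+26·1 ≡ 0  ⇒  (a,b)_2 = +1.
v=5: a=5^-4·(≡3), b=5^-6·(≡1) mod 5; (3|5)=-1, (1|5)=+1; (−1)^{-4·-6·2}·(-1)^-6·(+1)^-4 = +1.
v=13: a=13^3·(≡7), b=13^4·(≡5) mod 13; (7|13)=-1, (5|13)=-1; (−1)^{3·4·6}·(-1)^4·(-1)^3 = -1.
v=7: a=7^-5·(≡2), b=7^-5·(≡3) mod 7; (2|7)=+1, (3|7)=-1; (−1)^{-5·-5·3}·(+1)^-5·(-1)^-5 = +1.
v=41: a=41^3·(≡18), b=41^9·(≡32) mod 41; (18|41)=+1, (32|41)=+1; (−1)^{3·9·20}·(+1)^9·(+1)^3 = +1.
v=43: a=43^3·(≡25), b=43^3·(≡7) mod 43; (25|43)=+1, (7|43)=-1; (−1)^{3·3·21}·(+1)^3·(-1)^3 = +1.
v=17: a=17^-4·(≡10), b=17^-6·(≡4) mod 17; (10|17)=-1, (4|17)=+1; (−1)^{-4·-6·8}·(-1)^-6·(+1)^-4 = +1.
v=31: a=31^1·(≡10), b=31^2·(≡9) mod 31; (10|31)=+1, (9|31)=+1; (−1)^{1·2·15}·(+1)^2·(+1)^1 = +1.
|Ram(76918960118, -234479)| = 2, even; anisotropic at {11, 13}.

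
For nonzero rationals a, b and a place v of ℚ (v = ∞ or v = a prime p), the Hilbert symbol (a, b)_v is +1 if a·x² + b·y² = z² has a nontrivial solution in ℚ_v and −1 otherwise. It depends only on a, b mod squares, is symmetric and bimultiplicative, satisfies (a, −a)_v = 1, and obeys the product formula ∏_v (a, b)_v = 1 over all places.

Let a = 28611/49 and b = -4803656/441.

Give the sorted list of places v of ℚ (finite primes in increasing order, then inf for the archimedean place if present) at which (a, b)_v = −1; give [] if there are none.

[11, 17]

Mod squares: a ≡ 11, b ≡ -7106. Check v ∈ {∞, 2, 3, 7, 11, 13, 17, 19}.
v=17: a=17^2·(≡10), b=17^1·(≡11) mod 17; (10|17)=-1, (11|17)=-1; (−1)^{2·1·8}·(-1)^1·(-1)^2 = -1.
v=2: v_2(a)=0, v_2(b)=3; units ≡ 3, 7 (mod 8); ε·ε+αω+βω = 1·1+0·0+3·1 ≡ 0  ⇒  (a,b)_2 = +1.
v=3: a=3^2·(≡2), b=3^-2·(≡1) mod 3; (2|3)=-1, (1|3)=+1; (−1)^{2·-2·1}·(-1)^-2·(+1)^2 = +1.
v=11: a=11^1·(≡1), b=11^1·(≡4) mod 11; (1|11)=+1, (4|11)=+1; (−1)^{1·1·5}·(+1)^1·(+1)^1 = -1.
v=7: a=7^-2·(≡2), b=7^-2·(≡5) mod 7; (2|7)=+1, (5|7)=-1; (−1)^{-2·-2·3}·(+1)^-2·(-1)^-2 = +1.
v=∞: 11 > 0 and -7106 < 0  ⇒  (a,b)_∞ = +1.
v=19: a=19^0·(≡17), b=19^1·(≡7) mod 19; (17|19)=+1, (7|19)=+1; (−1)^{0·1·9}·(+1)^1·(+1)^0 = +1.
v=13: a=13^0·(≡5), b=13^2·(≡6) mod 13; (5|13)=-1, (6|13)=-1; (−1)^{0·2·6}·(-1)^2·(-1)^0 = +1.
Ram(11, -7106) = {11, 17}; no ℚ_11-point on the conic.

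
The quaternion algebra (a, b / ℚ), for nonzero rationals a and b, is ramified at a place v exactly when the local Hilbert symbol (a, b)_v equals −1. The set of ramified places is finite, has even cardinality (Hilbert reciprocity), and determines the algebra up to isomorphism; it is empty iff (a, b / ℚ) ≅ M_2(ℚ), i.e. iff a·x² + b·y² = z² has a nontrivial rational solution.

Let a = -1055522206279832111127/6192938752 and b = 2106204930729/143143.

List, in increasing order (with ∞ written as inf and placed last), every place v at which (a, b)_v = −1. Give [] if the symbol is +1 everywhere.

[2, 7, 23, 41]

(a, b) ≡ (-6601, 7) mod (ℚ^×)²; places V = {2, 3, 7, 11, 13, 19, 23, 41, ∞}.
(a,b)_23: α=3, u≡2; β=2, v≡17 (mod 23); (2|23)=+1, (17|23)=-1; sign (−1)^0·+1^2·-1^3 = -1.
(a,b)_2: α=-8, β=0; u≡7, v≡7 (mod 8); ε(u)ε(v)=1·1, αω(v)=-8·0, βω(u)=0·0; sum ≡ 1  ⇒  -1.
(a,b)_3: α=20, u≡2; β=8, v≡1 (mod 3); (2|3)=-1, (1|3)=+1; sign (−1)^0·-1^8·+1^20 = +1.
(a,b)_13: α=-4, u≡1; β=-2, v≡8 (mod 13); (1|13)=+1, (8|13)=-1; sign (−1)^0·+1^-2·-1^-4 = +1.
(a,b)_∞: sgn(-6601)=−, sgn(7)=+, so +1.
(a,b)_19: α=2, u≡16; β=2, v≡16 (mod 19); (16|19)=+1, (16|19)=+1; sign (−1)^0·+1^2·+1^2 = +1.
(a,b)_41: α=3, u≡22; β=2, v≡30 (mod 41); (22|41)=-1, (30|41)=-1; sign (−1)^0·-1^2·-1^3 = -1.
(a,b)_11: α=-2, u≡2; β=-2, v≡7 (mod 11); (2|11)=-1, (7|11)=-1; sign (−1)^0·-1^-2·-1^-2 = +1.
(a,b)_7: α=-1, u≡1; β=-1, v≡2 (mod 7); (1|7)=+1, (2|7)=+1; sign (−1)^1·+1^-1·+1^-1 = -1.
Ram(-6601, 7) = {2, 7, 23, 41}; no ℚ_2-point on the conic.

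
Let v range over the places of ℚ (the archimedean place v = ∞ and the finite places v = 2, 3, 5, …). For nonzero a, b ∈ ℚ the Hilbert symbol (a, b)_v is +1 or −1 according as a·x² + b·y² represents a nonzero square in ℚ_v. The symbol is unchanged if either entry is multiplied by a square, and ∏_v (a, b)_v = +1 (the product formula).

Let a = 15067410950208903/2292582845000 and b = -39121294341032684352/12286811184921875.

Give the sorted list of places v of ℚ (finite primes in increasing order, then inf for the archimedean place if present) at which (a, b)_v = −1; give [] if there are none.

(a, b) ≡ (1326, -455) mod (ℚ^×)²; places V = {2, 3, 5, 7, 11, 13, 17, 19, 23, 37, 53, ∞}.
(a,b)_53: α=2, u≡1; β=2, v≡48 (mod 53); (1|53)=+1, (48|53)=-1; sign (−1)^0·+1^2·-1^2 = +1.
(a,b)_37: α=2, u≡32; β=0, v≡26 (mod 37); (32|37)=-1, (26|37)=+1; sign (−1)^0·-1^0·+1^2 = +1.
(a,b)_5: α=-4, u≡4; β=-7, v≡4 (mod 5); (4|5)=+1, (4|5)=+1; sign (−1)^0·+1^-7·+1^-4 = +1.
(a,b)_11: α=2, u≡2; β=4, v≡2 (mod 11); (2|11)=-1, (2|11)=-1; sign (−1)^0·-1^4·-1^2 = +1.
(a,b)_2: α=-3, β=6; u≡7, v≡1 (mod 8); ε(u)ε(v)=1·0, αω(v)=-3·0, βω(u)=6·0; sum ≡ 0  ⇒  +1.
(a,b)_3: α=1, u≡1; β=4, v≡1 (mod 3); (1|3)=+1, (1|3)=+1; sign (−1)^0·+1^4·+1^1 = +1.
(a,b)_∞: sgn(1326)=+, sgn(-455)=−, so +1.
(a,b)_17: α=3, u≡5; β=4, v≡8 (mod 17); (5|17)=-1, (8|17)=+1; sign (−1)^0·-1^4·+1^3 = +1.
(a,b)_13: α=3, u≡5; β=3, v≡4 (mod 13); (5|13)=-1, (4|13)=+1; sign (−1)^0·-1^3·+1^3 = -1.
(a,b)_23: α=-2, u≡15; β=-2, v≡15 (mod 23); (15|23)=-1, (15|23)=-1; sign (−1)^0·-1^-2·-1^-2 = +1.
(a,b)_19: α=-2, u≡18; β=-2, v≡5 (mod 19); (18|19)=-1, (5|19)=+1; sign (−1)^0·-1^-2·+1^-2 = +1.
(a,b)_7: α=-4, u≡5; β=-7, v≡3 (mod 7); (5|7)=-1, (3|7)=-1; sign (−1)^0·-1^-7·-1^-4 = -1.
Ram(1326, -455) = {7, 13}; no ℚ_7-point on the conic.

[7, 13]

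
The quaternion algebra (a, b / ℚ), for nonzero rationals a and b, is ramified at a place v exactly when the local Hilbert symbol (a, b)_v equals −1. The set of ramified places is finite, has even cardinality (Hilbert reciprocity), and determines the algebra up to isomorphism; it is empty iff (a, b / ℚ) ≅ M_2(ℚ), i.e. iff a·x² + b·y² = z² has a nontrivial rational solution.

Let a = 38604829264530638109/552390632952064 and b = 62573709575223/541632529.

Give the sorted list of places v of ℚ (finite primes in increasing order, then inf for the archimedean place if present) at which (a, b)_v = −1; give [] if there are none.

(a, b) ≡ (429, 7) mod (ℚ^×)²; places V = {2, 3, 7, 11, 13, 17, 29, 37, 43, ∞}.
(a,b)_37: α=-6, u≡19; β=-4, v≡27 (mod 37); (19|37)=-1, (27|37)=+1; sign (−1)^0·-1^-4·+1^-6 = +1.
(a,b)_17: α=0, u≡16; β=-2, v≡7 (mod 17); (16|17)=+1, (7|17)=-1; sign (−1)^0·+1^-2·-1^0 = +1.
(a,b)_∞: sgn(429)=+, sgn(7)=+, so +1.
(a,b)_11: α=3, u≡7; β=2, v≡10 (mod 11); (7|11)=-1, (10|11)=-1; sign (−1)^0·-1^2·-1^3 = -1.
(a,b)_7: α=6, u≡1; β=5, v≡1 (mod 7); (1|7)=+1, (1|7)=+1; sign (−1)^0·+1^5·+1^6 = +1.
(a,b)_2: α=-8, β=0; u≡5, v≡7 (mod 8); ε(u)ε(v)=0·1, αω(v)=-8·0, βω(u)=0·1; sum ≡ 0  ⇒  +1.
(a,b)_43: α=6, u≡7; β=4, v≡37 (mod 43); (7|43)=-1, (37|43)=-1; sign (−1)^0·-1^4·-1^6 = +1.
(a,b)_29: α=-2, u≡22; β=0, v≡6 (mod 29); (22|29)=+1, (6|29)=+1; sign (−1)^0·+1^0·+1^-2 = +1.
(a,b)_13: α=1, u≡5; β=0, v≡6 (mod 13); (5|13)=-1, (6|13)=-1; sign (−1)^0·-1^0·-1^1 = -1.
(a,b)_3: α=1, u≡2; β=2, v≡1 (mod 3); (2|3)=-1, (1|3)=+1; sign (−1)^0·-1^2·+1^1 = +1.
|Ram(429, 7)| = 2, even; anisotropic at {11, 13}.

[11, 13]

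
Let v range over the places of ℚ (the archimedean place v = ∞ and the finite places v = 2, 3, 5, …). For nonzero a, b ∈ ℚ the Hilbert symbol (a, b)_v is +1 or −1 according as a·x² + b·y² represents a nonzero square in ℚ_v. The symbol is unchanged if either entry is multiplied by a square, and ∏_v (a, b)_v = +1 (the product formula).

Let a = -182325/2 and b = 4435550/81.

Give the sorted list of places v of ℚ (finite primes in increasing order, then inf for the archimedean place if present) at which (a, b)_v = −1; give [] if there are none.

[3, 13, 17, 23]

Mod squares: a ≡ -14586, b ≡ 177422. Check v ∈ {∞, 2, 3, 5, 7, 11, 13, 17, 19, 23, 29}.
v=17: a=17^1·(≡1), b=17^0·(≡14) mod 17; (1|17)=+1, (14|17)=-1; (−1)^{1·0·8}·(+1)^0·(-1)^1 = -1.
v=23: a=23^0·(≡21), b=23^1·(≡13) mod 23; (21|23)=-1, (13|23)=+1; (−1)^{0·1·11}·(-1)^1·(+1)^0 = -1.
v=19: a=19^0·(≡9), b=19^1·(≡7) mod 19; (9|19)=+1, (7|19)=+1; (−1)^{0·1·9}·(+1)^1·(+1)^0 = +1.
v=2: v_2(a)=-1, v_2(b)=1; units ≡ 3, 7 (mod 8); ε·ε+αω+βω = 1·1+-1·0+1·1 ≡ 0  ⇒  (a,b)_2 = +1.
v=5: a=5^2·(≡1), b=5^2·(≡2) mod 5; (1|5)=+1, (2|5)=-1; (−1)^{2·2·2}·(+1)^2·(-1)^2 = +1.
v=7: a=7^0·(≡2), b=7^1·(≡6) mod 7; (2|7)=+1, (6|7)=-1; (−1)^{0·1·3}·(+1)^1·(-1)^0 = +1.
v=3: a=3^1·(≡1), b=3^-4·(≡2) mod 3; (1|3)=+1, (2|3)=-1; (−1)^{1·-4·1}·(+1)^-4·(-1)^1 = -1.
v=13: a=13^1·(≡1), b=13^0·(≡5) mod 13; (1|13)=+1, (5|13)=-1; (−1)^{1·0·6}·(+1)^0·(-1)^1 = -1.
v=29: a=29^0·(≡28), b=29^1·(≡9) mod 29; (28|29)=+1, (9|29)=+1; (−1)^{0·1·14}·(+1)^1·(+1)^0 = +1.
v=11: a=11^1·(≡1), b=11^0·(≡5) mod 11; (1|11)=+1, (5|11)=+1; (−1)^{1·0·5}·(+1)^0·(+1)^1 = +1.
v=∞: -14586 < 0 and 177422 > 0  ⇒  (a,b)_∞ = +1.
|Ram(-14586, 177422)| = 4, even; anisotropic at {3, 13, 17, 23}.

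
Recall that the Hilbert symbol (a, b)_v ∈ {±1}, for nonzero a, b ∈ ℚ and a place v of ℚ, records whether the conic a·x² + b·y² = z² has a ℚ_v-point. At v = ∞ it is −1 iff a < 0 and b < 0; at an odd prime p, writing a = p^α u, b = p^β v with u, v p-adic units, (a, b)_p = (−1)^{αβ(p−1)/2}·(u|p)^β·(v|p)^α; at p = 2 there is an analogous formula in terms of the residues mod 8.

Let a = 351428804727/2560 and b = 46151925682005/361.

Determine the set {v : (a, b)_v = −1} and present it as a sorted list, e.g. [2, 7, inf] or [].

[2, 3, 11, 17]

(a, b) ≡ (6630, 2805) mod (ℚ^×)²; places V = {2, 3, 5, 7, 11, 13, 17, 19, 23, ∞}.
(a,b)_5: α=-1, u≡1; β=1, v≡1 (mod 5); (1|5)=+1, (1|5)=+1; sign (−1)^0·+1^1·+1^-1 = +1.
(a,b)_17: α=1, u≡4; β=1, v≡6 (mod 17); (4|17)=+1, (6|17)=-1; sign (−1)^0·+1^1·-1^1 = -1.
(a,b)_23: α=2, u≡13; β=2, v≡14 (mod 23); (13|23)=+1, (14|23)=-1; sign (−1)^0·+1^2·-1^2 = +1.
(a,b)_7: α=2, u≡1; β=0, v≡6 (mod 7); (1|7)=+1, (6|7)=-1; sign (−1)^0·+1^0·-1^2 = +1.
(a,b)_∞: sgn(6630)=+, sgn(2805)=+, so +1.
(a,b)_2: α=-9, β=0; u≡3, v≡5 (mod 8); ε(u)ε(v)=1·0, αω(v)=-9·1, βω(u)=0·1; sum ≡ 1  ⇒  -1.
(a,b)_13: α=3, u≡9; β=4, v≡12 (mod 13); (9|13)=+1, (12|13)=+1; sign (−1)^0·+1^4·+1^3 = +1.
(a,b)_11: α=2, u≡2; β=3, v≡10 (mod 11); (2|11)=-1, (10|11)=-1; sign (−1)^0·-1^3·-1^2 = -1.
(a,b)_3: α=1, u≡2; β=3, v≡2 (mod 3); (2|3)=-1, (2|3)=-1; sign (−1)^1·-1^3·-1^1 = -1.
(a,b)_19: α=0, u≡10; β=-2, v≡10 (mod 19); (10|19)=-1, (10|19)=-1; sign (−1)^0·-1^-2·-1^0 = +1.
Ram(6630, 2805) = {2, 3, 11, 17}; no ℚ_2-point on the conic.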